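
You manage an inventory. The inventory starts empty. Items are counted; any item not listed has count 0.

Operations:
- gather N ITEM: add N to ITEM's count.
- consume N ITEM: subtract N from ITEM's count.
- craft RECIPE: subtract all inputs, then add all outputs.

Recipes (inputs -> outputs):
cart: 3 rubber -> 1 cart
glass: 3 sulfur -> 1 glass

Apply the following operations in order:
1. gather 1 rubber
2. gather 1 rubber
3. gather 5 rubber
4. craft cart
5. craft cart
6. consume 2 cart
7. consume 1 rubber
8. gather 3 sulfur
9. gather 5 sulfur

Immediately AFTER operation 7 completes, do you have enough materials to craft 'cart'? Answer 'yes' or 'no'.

After 1 (gather 1 rubber): rubber=1
After 2 (gather 1 rubber): rubber=2
After 3 (gather 5 rubber): rubber=7
After 4 (craft cart): cart=1 rubber=4
After 5 (craft cart): cart=2 rubber=1
After 6 (consume 2 cart): rubber=1
After 7 (consume 1 rubber): (empty)

Answer: no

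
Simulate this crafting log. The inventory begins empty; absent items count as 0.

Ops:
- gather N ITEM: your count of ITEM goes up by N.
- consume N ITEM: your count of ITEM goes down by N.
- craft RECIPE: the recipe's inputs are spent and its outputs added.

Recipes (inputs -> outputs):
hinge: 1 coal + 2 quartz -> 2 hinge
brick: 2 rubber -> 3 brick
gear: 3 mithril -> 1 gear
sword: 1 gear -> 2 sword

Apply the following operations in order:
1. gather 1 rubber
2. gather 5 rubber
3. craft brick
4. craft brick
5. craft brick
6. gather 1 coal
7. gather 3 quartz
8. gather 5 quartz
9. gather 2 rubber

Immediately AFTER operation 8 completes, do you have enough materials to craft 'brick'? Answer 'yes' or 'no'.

Answer: no

Derivation:
After 1 (gather 1 rubber): rubber=1
After 2 (gather 5 rubber): rubber=6
After 3 (craft brick): brick=3 rubber=4
After 4 (craft brick): brick=6 rubber=2
After 5 (craft brick): brick=9
After 6 (gather 1 coal): brick=9 coal=1
After 7 (gather 3 quartz): brick=9 coal=1 quartz=3
After 8 (gather 5 quartz): brick=9 coal=1 quartz=8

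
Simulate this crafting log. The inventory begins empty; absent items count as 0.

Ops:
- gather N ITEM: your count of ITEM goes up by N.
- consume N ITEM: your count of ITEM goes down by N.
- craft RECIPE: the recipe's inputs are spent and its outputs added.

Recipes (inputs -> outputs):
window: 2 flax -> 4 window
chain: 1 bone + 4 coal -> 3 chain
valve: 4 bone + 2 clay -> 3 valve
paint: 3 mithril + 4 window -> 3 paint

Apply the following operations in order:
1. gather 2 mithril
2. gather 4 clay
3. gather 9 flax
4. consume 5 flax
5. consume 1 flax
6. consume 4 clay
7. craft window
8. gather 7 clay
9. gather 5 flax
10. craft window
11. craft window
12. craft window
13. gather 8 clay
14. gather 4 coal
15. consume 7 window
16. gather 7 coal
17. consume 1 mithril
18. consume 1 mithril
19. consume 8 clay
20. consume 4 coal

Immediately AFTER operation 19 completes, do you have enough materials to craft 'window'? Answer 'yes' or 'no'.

After 1 (gather 2 mithril): mithril=2
After 2 (gather 4 clay): clay=4 mithril=2
After 3 (gather 9 flax): clay=4 flax=9 mithril=2
After 4 (consume 5 flax): clay=4 flax=4 mithril=2
After 5 (consume 1 flax): clay=4 flax=3 mithril=2
After 6 (consume 4 clay): flax=3 mithril=2
After 7 (craft window): flax=1 mithril=2 window=4
After 8 (gather 7 clay): clay=7 flax=1 mithril=2 window=4
After 9 (gather 5 flax): clay=7 flax=6 mithril=2 window=4
After 10 (craft window): clay=7 flax=4 mithril=2 window=8
After 11 (craft window): clay=7 flax=2 mithril=2 window=12
After 12 (craft window): clay=7 mithril=2 window=16
After 13 (gather 8 clay): clay=15 mithril=2 window=16
After 14 (gather 4 coal): clay=15 coal=4 mithril=2 window=16
After 15 (consume 7 window): clay=15 coal=4 mithril=2 window=9
After 16 (gather 7 coal): clay=15 coal=11 mithril=2 window=9
After 17 (consume 1 mithril): clay=15 coal=11 mithril=1 window=9
After 18 (consume 1 mithril): clay=15 coal=11 window=9
After 19 (consume 8 clay): clay=7 coal=11 window=9

Answer: no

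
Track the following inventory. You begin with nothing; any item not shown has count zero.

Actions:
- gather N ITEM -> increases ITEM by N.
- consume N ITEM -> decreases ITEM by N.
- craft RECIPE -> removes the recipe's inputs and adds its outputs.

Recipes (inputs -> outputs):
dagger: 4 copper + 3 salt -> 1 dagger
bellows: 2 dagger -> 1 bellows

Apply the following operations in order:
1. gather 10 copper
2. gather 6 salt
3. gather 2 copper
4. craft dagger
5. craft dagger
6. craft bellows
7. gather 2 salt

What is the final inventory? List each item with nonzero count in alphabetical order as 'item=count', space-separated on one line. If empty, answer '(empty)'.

Answer: bellows=1 copper=4 salt=2

Derivation:
After 1 (gather 10 copper): copper=10
After 2 (gather 6 salt): copper=10 salt=6
After 3 (gather 2 copper): copper=12 salt=6
After 4 (craft dagger): copper=8 dagger=1 salt=3
After 5 (craft dagger): copper=4 dagger=2
After 6 (craft bellows): bellows=1 copper=4
After 7 (gather 2 salt): bellows=1 copper=4 salt=2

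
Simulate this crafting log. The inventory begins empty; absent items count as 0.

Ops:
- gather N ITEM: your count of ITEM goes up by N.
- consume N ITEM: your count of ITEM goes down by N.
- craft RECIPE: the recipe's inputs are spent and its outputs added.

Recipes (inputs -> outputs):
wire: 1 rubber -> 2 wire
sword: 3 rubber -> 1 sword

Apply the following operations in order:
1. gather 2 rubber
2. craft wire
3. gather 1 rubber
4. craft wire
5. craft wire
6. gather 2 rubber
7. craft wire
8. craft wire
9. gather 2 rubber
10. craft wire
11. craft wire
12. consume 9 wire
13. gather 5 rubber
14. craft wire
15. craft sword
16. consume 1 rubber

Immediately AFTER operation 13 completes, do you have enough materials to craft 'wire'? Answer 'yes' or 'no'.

Answer: yes

Derivation:
After 1 (gather 2 rubber): rubber=2
After 2 (craft wire): rubber=1 wire=2
After 3 (gather 1 rubber): rubber=2 wire=2
After 4 (craft wire): rubber=1 wire=4
After 5 (craft wire): wire=6
After 6 (gather 2 rubber): rubber=2 wire=6
After 7 (craft wire): rubber=1 wire=8
After 8 (craft wire): wire=10
After 9 (gather 2 rubber): rubber=2 wire=10
After 10 (craft wire): rubber=1 wire=12
After 11 (craft wire): wire=14
After 12 (consume 9 wire): wire=5
After 13 (gather 5 rubber): rubber=5 wire=5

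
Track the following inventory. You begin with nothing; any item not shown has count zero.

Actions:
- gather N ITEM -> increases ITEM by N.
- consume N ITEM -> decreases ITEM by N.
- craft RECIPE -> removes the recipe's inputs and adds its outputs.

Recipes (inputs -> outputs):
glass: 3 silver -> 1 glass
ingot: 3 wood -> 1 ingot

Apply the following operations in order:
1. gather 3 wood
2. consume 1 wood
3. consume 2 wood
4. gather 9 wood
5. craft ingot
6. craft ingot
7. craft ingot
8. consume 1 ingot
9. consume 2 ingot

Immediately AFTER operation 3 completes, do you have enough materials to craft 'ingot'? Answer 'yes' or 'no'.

Answer: no

Derivation:
After 1 (gather 3 wood): wood=3
After 2 (consume 1 wood): wood=2
After 3 (consume 2 wood): (empty)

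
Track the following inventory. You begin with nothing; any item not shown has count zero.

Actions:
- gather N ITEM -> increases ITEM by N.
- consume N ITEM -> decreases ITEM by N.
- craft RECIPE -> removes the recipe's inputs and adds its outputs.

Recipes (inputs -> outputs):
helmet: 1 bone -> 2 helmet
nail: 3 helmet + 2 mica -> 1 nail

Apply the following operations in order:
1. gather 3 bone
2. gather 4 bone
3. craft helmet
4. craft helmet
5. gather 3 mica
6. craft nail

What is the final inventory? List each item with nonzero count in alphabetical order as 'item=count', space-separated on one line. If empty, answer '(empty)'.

After 1 (gather 3 bone): bone=3
After 2 (gather 4 bone): bone=7
After 3 (craft helmet): bone=6 helmet=2
After 4 (craft helmet): bone=5 helmet=4
After 5 (gather 3 mica): bone=5 helmet=4 mica=3
After 6 (craft nail): bone=5 helmet=1 mica=1 nail=1

Answer: bone=5 helmet=1 mica=1 nail=1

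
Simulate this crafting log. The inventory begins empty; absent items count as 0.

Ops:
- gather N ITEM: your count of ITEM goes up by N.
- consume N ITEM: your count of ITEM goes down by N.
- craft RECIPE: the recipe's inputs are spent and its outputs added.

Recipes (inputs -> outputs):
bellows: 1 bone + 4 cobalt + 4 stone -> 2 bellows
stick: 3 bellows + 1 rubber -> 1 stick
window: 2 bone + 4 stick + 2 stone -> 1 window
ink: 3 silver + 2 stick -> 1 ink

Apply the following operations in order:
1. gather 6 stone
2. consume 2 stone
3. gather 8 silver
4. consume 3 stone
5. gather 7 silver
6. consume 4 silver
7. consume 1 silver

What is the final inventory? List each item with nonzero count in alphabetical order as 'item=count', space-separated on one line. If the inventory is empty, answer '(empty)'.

After 1 (gather 6 stone): stone=6
After 2 (consume 2 stone): stone=4
After 3 (gather 8 silver): silver=8 stone=4
After 4 (consume 3 stone): silver=8 stone=1
After 5 (gather 7 silver): silver=15 stone=1
After 6 (consume 4 silver): silver=11 stone=1
After 7 (consume 1 silver): silver=10 stone=1

Answer: silver=10 stone=1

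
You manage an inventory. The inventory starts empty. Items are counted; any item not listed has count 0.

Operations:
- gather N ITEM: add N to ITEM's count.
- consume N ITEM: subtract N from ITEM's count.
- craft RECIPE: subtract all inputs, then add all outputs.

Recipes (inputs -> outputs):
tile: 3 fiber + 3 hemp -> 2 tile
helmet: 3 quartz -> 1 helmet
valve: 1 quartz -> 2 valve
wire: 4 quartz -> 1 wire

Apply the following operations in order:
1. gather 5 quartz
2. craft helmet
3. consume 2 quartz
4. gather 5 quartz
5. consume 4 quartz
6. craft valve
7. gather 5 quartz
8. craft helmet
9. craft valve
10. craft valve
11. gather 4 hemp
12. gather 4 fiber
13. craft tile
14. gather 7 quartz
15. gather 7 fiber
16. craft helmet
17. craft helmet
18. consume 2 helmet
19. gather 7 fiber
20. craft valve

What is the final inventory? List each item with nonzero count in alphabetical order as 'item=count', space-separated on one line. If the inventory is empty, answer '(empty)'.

Answer: fiber=15 helmet=2 hemp=1 tile=2 valve=8

Derivation:
After 1 (gather 5 quartz): quartz=5
After 2 (craft helmet): helmet=1 quartz=2
After 3 (consume 2 quartz): helmet=1
After 4 (gather 5 quartz): helmet=1 quartz=5
After 5 (consume 4 quartz): helmet=1 quartz=1
After 6 (craft valve): helmet=1 valve=2
After 7 (gather 5 quartz): helmet=1 quartz=5 valve=2
After 8 (craft helmet): helmet=2 quartz=2 valve=2
After 9 (craft valve): helmet=2 quartz=1 valve=4
After 10 (craft valve): helmet=2 valve=6
After 11 (gather 4 hemp): helmet=2 hemp=4 valve=6
After 12 (gather 4 fiber): fiber=4 helmet=2 hemp=4 valve=6
After 13 (craft tile): fiber=1 helmet=2 hemp=1 tile=2 valve=6
After 14 (gather 7 quartz): fiber=1 helmet=2 hemp=1 quartz=7 tile=2 valve=6
After 15 (gather 7 fiber): fiber=8 helmet=2 hemp=1 quartz=7 tile=2 valve=6
After 16 (craft helmet): fiber=8 helmet=3 hemp=1 quartz=4 tile=2 valve=6
After 17 (craft helmet): fiber=8 helmet=4 hemp=1 quartz=1 tile=2 valve=6
After 18 (consume 2 helmet): fiber=8 helmet=2 hemp=1 quartz=1 tile=2 valve=6
After 19 (gather 7 fiber): fiber=15 helmet=2 hemp=1 quartz=1 tile=2 valve=6
After 20 (craft valve): fiber=15 helmet=2 hemp=1 tile=2 valve=8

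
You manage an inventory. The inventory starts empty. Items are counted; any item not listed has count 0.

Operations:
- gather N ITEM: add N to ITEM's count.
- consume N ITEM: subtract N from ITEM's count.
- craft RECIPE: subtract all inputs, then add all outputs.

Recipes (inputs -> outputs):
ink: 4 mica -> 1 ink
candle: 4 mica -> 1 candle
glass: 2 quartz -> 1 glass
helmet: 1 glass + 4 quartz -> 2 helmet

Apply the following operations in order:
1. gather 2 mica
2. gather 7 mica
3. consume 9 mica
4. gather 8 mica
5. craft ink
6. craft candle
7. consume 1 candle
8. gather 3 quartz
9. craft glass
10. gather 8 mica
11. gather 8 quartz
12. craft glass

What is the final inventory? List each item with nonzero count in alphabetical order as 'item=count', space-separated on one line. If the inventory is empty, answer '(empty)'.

After 1 (gather 2 mica): mica=2
After 2 (gather 7 mica): mica=9
After 3 (consume 9 mica): (empty)
After 4 (gather 8 mica): mica=8
After 5 (craft ink): ink=1 mica=4
After 6 (craft candle): candle=1 ink=1
After 7 (consume 1 candle): ink=1
After 8 (gather 3 quartz): ink=1 quartz=3
After 9 (craft glass): glass=1 ink=1 quartz=1
After 10 (gather 8 mica): glass=1 ink=1 mica=8 quartz=1
After 11 (gather 8 quartz): glass=1 ink=1 mica=8 quartz=9
After 12 (craft glass): glass=2 ink=1 mica=8 quartz=7

Answer: glass=2 ink=1 mica=8 quartz=7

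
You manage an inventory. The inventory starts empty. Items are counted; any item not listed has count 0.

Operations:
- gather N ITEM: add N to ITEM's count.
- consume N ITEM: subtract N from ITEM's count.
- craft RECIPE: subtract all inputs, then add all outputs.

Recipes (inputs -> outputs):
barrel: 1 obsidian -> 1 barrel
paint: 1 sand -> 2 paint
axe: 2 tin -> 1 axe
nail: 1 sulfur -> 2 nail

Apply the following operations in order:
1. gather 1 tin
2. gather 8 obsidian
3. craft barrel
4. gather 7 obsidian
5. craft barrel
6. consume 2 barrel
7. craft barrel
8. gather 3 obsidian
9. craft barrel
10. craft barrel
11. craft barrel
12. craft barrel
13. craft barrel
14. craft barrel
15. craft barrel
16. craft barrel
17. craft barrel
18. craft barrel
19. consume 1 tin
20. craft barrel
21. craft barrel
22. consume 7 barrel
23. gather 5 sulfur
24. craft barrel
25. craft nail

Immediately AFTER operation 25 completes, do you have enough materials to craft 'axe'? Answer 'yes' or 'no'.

Answer: no

Derivation:
After 1 (gather 1 tin): tin=1
After 2 (gather 8 obsidian): obsidian=8 tin=1
After 3 (craft barrel): barrel=1 obsidian=7 tin=1
After 4 (gather 7 obsidian): barrel=1 obsidian=14 tin=1
After 5 (craft barrel): barrel=2 obsidian=13 tin=1
After 6 (consume 2 barrel): obsidian=13 tin=1
After 7 (craft barrel): barrel=1 obsidian=12 tin=1
After 8 (gather 3 obsidian): barrel=1 obsidian=15 tin=1
After 9 (craft barrel): barrel=2 obsidian=14 tin=1
After 10 (craft barrel): barrel=3 obsidian=13 tin=1
After 11 (craft barrel): barrel=4 obsidian=12 tin=1
After 12 (craft barrel): barrel=5 obsidian=11 tin=1
After 13 (craft barrel): barrel=6 obsidian=10 tin=1
After 14 (craft barrel): barrel=7 obsidian=9 tin=1
After 15 (craft barrel): barrel=8 obsidian=8 tin=1
After 16 (craft barrel): barrel=9 obsidian=7 tin=1
After 17 (craft barrel): barrel=10 obsidian=6 tin=1
After 18 (craft barrel): barrel=11 obsidian=5 tin=1
After 19 (consume 1 tin): barrel=11 obsidian=5
After 20 (craft barrel): barrel=12 obsidian=4
After 21 (craft barrel): barrel=13 obsidian=3
After 22 (consume 7 barrel): barrel=6 obsidian=3
After 23 (gather 5 sulfur): barrel=6 obsidian=3 sulfur=5
After 24 (craft barrel): barrel=7 obsidian=2 sulfur=5
After 25 (craft nail): barrel=7 nail=2 obsidian=2 sulfur=4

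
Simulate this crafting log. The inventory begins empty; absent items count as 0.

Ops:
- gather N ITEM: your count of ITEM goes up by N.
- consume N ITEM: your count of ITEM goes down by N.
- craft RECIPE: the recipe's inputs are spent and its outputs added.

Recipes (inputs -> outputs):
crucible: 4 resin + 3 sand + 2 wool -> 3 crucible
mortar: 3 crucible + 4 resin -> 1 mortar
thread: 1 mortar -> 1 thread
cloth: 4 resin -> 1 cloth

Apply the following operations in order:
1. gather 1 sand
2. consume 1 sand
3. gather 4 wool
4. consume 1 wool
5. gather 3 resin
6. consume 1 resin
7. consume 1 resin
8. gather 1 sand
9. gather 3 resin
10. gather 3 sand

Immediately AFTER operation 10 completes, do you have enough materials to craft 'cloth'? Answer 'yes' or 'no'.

Answer: yes

Derivation:
After 1 (gather 1 sand): sand=1
After 2 (consume 1 sand): (empty)
After 3 (gather 4 wool): wool=4
After 4 (consume 1 wool): wool=3
After 5 (gather 3 resin): resin=3 wool=3
After 6 (consume 1 resin): resin=2 wool=3
After 7 (consume 1 resin): resin=1 wool=3
After 8 (gather 1 sand): resin=1 sand=1 wool=3
After 9 (gather 3 resin): resin=4 sand=1 wool=3
After 10 (gather 3 sand): resin=4 sand=4 wool=3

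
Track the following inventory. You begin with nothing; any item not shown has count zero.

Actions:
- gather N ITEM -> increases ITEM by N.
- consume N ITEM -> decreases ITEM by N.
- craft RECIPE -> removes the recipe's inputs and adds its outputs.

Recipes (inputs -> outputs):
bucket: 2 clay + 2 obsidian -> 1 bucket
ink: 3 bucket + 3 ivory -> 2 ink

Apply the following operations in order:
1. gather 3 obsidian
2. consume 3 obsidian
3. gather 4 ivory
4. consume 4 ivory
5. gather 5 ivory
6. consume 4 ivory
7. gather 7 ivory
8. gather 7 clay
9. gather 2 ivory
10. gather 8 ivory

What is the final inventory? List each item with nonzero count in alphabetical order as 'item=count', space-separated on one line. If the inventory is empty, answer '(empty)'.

After 1 (gather 3 obsidian): obsidian=3
After 2 (consume 3 obsidian): (empty)
After 3 (gather 4 ivory): ivory=4
After 4 (consume 4 ivory): (empty)
After 5 (gather 5 ivory): ivory=5
After 6 (consume 4 ivory): ivory=1
After 7 (gather 7 ivory): ivory=8
After 8 (gather 7 clay): clay=7 ivory=8
After 9 (gather 2 ivory): clay=7 ivory=10
After 10 (gather 8 ivory): clay=7 ivory=18

Answer: clay=7 ivory=18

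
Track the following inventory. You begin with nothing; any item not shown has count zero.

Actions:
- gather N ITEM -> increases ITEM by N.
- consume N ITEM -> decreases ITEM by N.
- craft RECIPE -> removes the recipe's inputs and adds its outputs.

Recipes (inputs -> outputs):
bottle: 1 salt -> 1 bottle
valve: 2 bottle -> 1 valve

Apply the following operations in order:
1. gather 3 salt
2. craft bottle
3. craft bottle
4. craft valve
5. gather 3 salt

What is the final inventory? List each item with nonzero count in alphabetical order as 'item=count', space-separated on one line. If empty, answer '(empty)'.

After 1 (gather 3 salt): salt=3
After 2 (craft bottle): bottle=1 salt=2
After 3 (craft bottle): bottle=2 salt=1
After 4 (craft valve): salt=1 valve=1
After 5 (gather 3 salt): salt=4 valve=1

Answer: salt=4 valve=1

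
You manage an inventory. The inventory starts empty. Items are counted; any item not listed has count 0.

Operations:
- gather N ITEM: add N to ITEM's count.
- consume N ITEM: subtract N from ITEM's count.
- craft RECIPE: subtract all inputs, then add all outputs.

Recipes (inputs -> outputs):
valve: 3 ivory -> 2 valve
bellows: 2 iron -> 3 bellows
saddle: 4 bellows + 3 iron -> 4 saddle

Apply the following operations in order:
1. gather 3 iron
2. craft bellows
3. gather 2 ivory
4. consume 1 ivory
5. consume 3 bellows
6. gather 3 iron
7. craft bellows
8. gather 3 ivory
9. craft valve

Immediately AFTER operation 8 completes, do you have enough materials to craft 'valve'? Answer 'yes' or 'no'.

After 1 (gather 3 iron): iron=3
After 2 (craft bellows): bellows=3 iron=1
After 3 (gather 2 ivory): bellows=3 iron=1 ivory=2
After 4 (consume 1 ivory): bellows=3 iron=1 ivory=1
After 5 (consume 3 bellows): iron=1 ivory=1
After 6 (gather 3 iron): iron=4 ivory=1
After 7 (craft bellows): bellows=3 iron=2 ivory=1
After 8 (gather 3 ivory): bellows=3 iron=2 ivory=4

Answer: yes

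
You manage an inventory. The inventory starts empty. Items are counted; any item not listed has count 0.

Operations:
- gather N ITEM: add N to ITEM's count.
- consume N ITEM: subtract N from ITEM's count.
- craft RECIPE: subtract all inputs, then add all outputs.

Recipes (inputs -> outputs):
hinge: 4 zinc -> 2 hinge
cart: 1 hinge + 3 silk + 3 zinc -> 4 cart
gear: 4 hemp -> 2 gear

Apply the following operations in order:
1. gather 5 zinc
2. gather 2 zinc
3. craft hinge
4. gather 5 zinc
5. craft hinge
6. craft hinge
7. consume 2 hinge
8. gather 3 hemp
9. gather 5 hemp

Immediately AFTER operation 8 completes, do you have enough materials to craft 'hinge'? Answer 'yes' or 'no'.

Answer: no

Derivation:
After 1 (gather 5 zinc): zinc=5
After 2 (gather 2 zinc): zinc=7
After 3 (craft hinge): hinge=2 zinc=3
After 4 (gather 5 zinc): hinge=2 zinc=8
After 5 (craft hinge): hinge=4 zinc=4
After 6 (craft hinge): hinge=6
After 7 (consume 2 hinge): hinge=4
After 8 (gather 3 hemp): hemp=3 hinge=4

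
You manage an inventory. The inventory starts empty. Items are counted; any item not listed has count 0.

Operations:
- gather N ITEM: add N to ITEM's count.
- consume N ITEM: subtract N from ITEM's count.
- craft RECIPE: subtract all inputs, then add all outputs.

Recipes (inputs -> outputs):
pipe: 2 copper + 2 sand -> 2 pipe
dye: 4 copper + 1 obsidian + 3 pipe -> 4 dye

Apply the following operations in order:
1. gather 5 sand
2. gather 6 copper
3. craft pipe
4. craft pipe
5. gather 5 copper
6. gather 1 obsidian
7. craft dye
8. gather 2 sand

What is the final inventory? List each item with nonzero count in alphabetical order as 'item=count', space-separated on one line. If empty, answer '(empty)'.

After 1 (gather 5 sand): sand=5
After 2 (gather 6 copper): copper=6 sand=5
After 3 (craft pipe): copper=4 pipe=2 sand=3
After 4 (craft pipe): copper=2 pipe=4 sand=1
After 5 (gather 5 copper): copper=7 pipe=4 sand=1
After 6 (gather 1 obsidian): copper=7 obsidian=1 pipe=4 sand=1
After 7 (craft dye): copper=3 dye=4 pipe=1 sand=1
After 8 (gather 2 sand): copper=3 dye=4 pipe=1 sand=3

Answer: copper=3 dye=4 pipe=1 sand=3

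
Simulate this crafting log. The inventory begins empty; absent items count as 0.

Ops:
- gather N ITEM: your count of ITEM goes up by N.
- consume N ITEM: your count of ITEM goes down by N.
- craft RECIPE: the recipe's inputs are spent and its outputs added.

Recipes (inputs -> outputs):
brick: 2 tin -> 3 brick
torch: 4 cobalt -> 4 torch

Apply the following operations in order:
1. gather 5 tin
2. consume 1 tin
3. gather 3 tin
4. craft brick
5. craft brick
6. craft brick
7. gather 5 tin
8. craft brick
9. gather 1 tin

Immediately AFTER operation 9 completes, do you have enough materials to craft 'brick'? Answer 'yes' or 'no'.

After 1 (gather 5 tin): tin=5
After 2 (consume 1 tin): tin=4
After 3 (gather 3 tin): tin=7
After 4 (craft brick): brick=3 tin=5
After 5 (craft brick): brick=6 tin=3
After 6 (craft brick): brick=9 tin=1
After 7 (gather 5 tin): brick=9 tin=6
After 8 (craft brick): brick=12 tin=4
After 9 (gather 1 tin): brick=12 tin=5

Answer: yes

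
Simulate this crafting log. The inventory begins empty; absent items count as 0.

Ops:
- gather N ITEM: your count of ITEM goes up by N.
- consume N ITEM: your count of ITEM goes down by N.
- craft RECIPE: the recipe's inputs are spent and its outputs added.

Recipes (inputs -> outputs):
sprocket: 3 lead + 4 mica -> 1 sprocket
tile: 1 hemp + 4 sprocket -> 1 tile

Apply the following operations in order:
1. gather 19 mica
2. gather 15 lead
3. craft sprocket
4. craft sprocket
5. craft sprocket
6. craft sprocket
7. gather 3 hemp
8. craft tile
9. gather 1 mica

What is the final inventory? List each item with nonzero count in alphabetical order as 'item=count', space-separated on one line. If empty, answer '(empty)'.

Answer: hemp=2 lead=3 mica=4 tile=1

Derivation:
After 1 (gather 19 mica): mica=19
After 2 (gather 15 lead): lead=15 mica=19
After 3 (craft sprocket): lead=12 mica=15 sprocket=1
After 4 (craft sprocket): lead=9 mica=11 sprocket=2
After 5 (craft sprocket): lead=6 mica=7 sprocket=3
After 6 (craft sprocket): lead=3 mica=3 sprocket=4
After 7 (gather 3 hemp): hemp=3 lead=3 mica=3 sprocket=4
After 8 (craft tile): hemp=2 lead=3 mica=3 tile=1
After 9 (gather 1 mica): hemp=2 lead=3 mica=4 tile=1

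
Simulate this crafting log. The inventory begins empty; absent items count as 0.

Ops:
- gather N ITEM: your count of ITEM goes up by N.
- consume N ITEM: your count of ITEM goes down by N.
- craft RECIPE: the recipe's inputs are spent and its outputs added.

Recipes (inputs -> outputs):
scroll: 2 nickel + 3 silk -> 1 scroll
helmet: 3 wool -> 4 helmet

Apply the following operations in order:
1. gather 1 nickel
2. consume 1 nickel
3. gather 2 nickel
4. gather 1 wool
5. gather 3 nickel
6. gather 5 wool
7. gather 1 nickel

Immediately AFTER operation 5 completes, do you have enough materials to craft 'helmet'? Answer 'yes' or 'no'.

Answer: no

Derivation:
After 1 (gather 1 nickel): nickel=1
After 2 (consume 1 nickel): (empty)
After 3 (gather 2 nickel): nickel=2
After 4 (gather 1 wool): nickel=2 wool=1
After 5 (gather 3 nickel): nickel=5 wool=1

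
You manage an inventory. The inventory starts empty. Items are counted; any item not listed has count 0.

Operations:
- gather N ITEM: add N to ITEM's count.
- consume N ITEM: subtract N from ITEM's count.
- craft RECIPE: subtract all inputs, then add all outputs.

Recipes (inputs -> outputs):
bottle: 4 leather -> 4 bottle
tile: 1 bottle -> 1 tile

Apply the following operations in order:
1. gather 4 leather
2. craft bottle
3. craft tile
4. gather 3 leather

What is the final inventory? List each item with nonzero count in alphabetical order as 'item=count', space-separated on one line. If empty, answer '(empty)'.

After 1 (gather 4 leather): leather=4
After 2 (craft bottle): bottle=4
After 3 (craft tile): bottle=3 tile=1
After 4 (gather 3 leather): bottle=3 leather=3 tile=1

Answer: bottle=3 leather=3 tile=1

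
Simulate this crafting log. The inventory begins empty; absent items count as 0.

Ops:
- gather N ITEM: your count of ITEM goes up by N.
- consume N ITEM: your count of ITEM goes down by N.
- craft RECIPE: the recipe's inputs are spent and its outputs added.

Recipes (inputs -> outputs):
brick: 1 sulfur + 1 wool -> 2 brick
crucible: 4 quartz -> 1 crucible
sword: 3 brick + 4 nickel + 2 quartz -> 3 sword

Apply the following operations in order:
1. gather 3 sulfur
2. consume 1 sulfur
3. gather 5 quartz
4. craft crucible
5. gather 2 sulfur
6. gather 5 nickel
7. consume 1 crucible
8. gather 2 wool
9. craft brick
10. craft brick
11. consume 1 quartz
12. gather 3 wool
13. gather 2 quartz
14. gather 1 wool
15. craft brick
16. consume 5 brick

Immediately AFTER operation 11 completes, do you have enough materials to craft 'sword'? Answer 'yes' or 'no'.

After 1 (gather 3 sulfur): sulfur=3
After 2 (consume 1 sulfur): sulfur=2
After 3 (gather 5 quartz): quartz=5 sulfur=2
After 4 (craft crucible): crucible=1 quartz=1 sulfur=2
After 5 (gather 2 sulfur): crucible=1 quartz=1 sulfur=4
After 6 (gather 5 nickel): crucible=1 nickel=5 quartz=1 sulfur=4
After 7 (consume 1 crucible): nickel=5 quartz=1 sulfur=4
After 8 (gather 2 wool): nickel=5 quartz=1 sulfur=4 wool=2
After 9 (craft brick): brick=2 nickel=5 quartz=1 sulfur=3 wool=1
After 10 (craft brick): brick=4 nickel=5 quartz=1 sulfur=2
After 11 (consume 1 quartz): brick=4 nickel=5 sulfur=2

Answer: no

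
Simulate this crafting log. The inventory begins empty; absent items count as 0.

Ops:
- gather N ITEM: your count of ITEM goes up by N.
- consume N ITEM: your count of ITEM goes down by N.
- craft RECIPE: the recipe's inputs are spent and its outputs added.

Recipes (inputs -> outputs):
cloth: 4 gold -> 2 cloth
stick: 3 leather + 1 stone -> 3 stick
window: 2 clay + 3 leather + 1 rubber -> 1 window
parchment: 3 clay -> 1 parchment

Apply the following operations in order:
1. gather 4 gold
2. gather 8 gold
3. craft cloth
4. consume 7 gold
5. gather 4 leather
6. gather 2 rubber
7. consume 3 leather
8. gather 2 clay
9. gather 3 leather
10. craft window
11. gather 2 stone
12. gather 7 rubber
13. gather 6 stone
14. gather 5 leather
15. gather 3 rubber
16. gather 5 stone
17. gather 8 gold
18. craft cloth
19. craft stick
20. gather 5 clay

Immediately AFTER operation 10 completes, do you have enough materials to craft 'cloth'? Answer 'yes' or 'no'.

After 1 (gather 4 gold): gold=4
After 2 (gather 8 gold): gold=12
After 3 (craft cloth): cloth=2 gold=8
After 4 (consume 7 gold): cloth=2 gold=1
After 5 (gather 4 leather): cloth=2 gold=1 leather=4
After 6 (gather 2 rubber): cloth=2 gold=1 leather=4 rubber=2
After 7 (consume 3 leather): cloth=2 gold=1 leather=1 rubber=2
After 8 (gather 2 clay): clay=2 cloth=2 gold=1 leather=1 rubber=2
After 9 (gather 3 leather): clay=2 cloth=2 gold=1 leather=4 rubber=2
After 10 (craft window): cloth=2 gold=1 leather=1 rubber=1 window=1

Answer: no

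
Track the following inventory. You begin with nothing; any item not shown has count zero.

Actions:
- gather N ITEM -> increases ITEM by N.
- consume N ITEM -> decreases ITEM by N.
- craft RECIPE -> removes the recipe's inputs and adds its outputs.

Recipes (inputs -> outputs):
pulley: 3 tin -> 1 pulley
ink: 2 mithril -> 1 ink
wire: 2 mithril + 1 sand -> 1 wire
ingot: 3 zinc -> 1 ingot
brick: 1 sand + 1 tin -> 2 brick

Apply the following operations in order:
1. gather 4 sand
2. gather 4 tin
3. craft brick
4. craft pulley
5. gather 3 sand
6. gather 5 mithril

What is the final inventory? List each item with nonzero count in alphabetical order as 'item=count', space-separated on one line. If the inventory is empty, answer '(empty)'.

After 1 (gather 4 sand): sand=4
After 2 (gather 4 tin): sand=4 tin=4
After 3 (craft brick): brick=2 sand=3 tin=3
After 4 (craft pulley): brick=2 pulley=1 sand=3
After 5 (gather 3 sand): brick=2 pulley=1 sand=6
After 6 (gather 5 mithril): brick=2 mithril=5 pulley=1 sand=6

Answer: brick=2 mithril=5 pulley=1 sand=6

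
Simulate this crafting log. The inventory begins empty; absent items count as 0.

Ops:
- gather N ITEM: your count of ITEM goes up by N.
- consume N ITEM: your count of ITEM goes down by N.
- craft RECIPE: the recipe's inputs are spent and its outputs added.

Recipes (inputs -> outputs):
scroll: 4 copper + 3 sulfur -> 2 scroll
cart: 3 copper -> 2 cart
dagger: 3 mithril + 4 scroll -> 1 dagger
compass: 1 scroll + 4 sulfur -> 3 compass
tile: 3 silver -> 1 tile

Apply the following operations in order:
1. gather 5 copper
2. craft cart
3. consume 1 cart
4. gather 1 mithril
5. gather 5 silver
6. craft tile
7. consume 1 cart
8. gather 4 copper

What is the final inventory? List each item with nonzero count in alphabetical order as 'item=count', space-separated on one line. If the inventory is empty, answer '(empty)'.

After 1 (gather 5 copper): copper=5
After 2 (craft cart): cart=2 copper=2
After 3 (consume 1 cart): cart=1 copper=2
After 4 (gather 1 mithril): cart=1 copper=2 mithril=1
After 5 (gather 5 silver): cart=1 copper=2 mithril=1 silver=5
After 6 (craft tile): cart=1 copper=2 mithril=1 silver=2 tile=1
After 7 (consume 1 cart): copper=2 mithril=1 silver=2 tile=1
After 8 (gather 4 copper): copper=6 mithril=1 silver=2 tile=1

Answer: copper=6 mithril=1 silver=2 tile=1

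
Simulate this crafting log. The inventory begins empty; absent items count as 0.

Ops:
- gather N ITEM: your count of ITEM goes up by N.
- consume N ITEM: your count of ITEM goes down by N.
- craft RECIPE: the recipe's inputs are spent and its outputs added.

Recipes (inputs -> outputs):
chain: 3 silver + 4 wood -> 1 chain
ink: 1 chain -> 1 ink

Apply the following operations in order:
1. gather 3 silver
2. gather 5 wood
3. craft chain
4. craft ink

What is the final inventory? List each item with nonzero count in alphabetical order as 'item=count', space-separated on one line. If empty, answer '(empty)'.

Answer: ink=1 wood=1

Derivation:
After 1 (gather 3 silver): silver=3
After 2 (gather 5 wood): silver=3 wood=5
After 3 (craft chain): chain=1 wood=1
After 4 (craft ink): ink=1 wood=1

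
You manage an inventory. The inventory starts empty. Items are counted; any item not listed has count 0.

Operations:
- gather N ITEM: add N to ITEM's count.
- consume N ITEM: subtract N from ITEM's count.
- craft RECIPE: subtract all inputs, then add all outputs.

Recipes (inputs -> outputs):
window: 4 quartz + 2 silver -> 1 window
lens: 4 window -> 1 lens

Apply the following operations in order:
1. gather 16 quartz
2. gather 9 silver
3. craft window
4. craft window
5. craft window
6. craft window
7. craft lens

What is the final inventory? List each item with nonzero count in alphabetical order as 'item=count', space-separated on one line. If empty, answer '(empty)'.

Answer: lens=1 silver=1

Derivation:
After 1 (gather 16 quartz): quartz=16
After 2 (gather 9 silver): quartz=16 silver=9
After 3 (craft window): quartz=12 silver=7 window=1
After 4 (craft window): quartz=8 silver=5 window=2
After 5 (craft window): quartz=4 silver=3 window=3
After 6 (craft window): silver=1 window=4
After 7 (craft lens): lens=1 silver=1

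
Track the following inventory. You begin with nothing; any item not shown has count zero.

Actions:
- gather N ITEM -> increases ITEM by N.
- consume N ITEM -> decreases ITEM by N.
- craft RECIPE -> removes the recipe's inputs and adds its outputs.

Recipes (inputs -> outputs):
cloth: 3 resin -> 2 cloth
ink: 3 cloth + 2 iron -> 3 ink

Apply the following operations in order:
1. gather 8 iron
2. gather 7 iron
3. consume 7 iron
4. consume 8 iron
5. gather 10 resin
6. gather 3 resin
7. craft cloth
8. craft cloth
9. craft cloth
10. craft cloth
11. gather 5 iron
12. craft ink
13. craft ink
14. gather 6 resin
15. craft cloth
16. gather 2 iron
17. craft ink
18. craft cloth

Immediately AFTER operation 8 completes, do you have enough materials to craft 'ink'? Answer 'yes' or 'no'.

After 1 (gather 8 iron): iron=8
After 2 (gather 7 iron): iron=15
After 3 (consume 7 iron): iron=8
After 4 (consume 8 iron): (empty)
After 5 (gather 10 resin): resin=10
After 6 (gather 3 resin): resin=13
After 7 (craft cloth): cloth=2 resin=10
After 8 (craft cloth): cloth=4 resin=7

Answer: no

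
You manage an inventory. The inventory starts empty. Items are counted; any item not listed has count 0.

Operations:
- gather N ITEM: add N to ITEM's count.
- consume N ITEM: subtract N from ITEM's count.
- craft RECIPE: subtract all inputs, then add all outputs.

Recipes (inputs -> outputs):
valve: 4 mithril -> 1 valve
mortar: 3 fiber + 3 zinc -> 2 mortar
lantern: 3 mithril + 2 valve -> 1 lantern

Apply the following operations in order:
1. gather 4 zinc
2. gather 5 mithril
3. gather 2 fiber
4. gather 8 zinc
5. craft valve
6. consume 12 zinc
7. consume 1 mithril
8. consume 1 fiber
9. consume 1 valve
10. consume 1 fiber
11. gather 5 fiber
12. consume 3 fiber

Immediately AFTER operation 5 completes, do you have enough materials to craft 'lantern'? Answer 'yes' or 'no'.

Answer: no

Derivation:
After 1 (gather 4 zinc): zinc=4
After 2 (gather 5 mithril): mithril=5 zinc=4
After 3 (gather 2 fiber): fiber=2 mithril=5 zinc=4
After 4 (gather 8 zinc): fiber=2 mithril=5 zinc=12
After 5 (craft valve): fiber=2 mithril=1 valve=1 zinc=12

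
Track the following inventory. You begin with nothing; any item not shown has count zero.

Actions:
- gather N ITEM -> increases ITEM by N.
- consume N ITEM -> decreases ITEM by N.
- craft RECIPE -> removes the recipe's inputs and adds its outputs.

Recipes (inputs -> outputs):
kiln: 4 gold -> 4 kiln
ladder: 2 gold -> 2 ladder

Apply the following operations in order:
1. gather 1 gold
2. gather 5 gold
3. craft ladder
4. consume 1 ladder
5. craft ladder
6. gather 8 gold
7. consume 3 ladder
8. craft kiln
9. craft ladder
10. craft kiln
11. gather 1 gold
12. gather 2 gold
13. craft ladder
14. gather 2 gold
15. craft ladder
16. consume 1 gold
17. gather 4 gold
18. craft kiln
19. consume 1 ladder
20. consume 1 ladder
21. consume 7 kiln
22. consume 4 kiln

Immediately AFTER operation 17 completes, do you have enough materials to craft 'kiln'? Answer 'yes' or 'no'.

After 1 (gather 1 gold): gold=1
After 2 (gather 5 gold): gold=6
After 3 (craft ladder): gold=4 ladder=2
After 4 (consume 1 ladder): gold=4 ladder=1
After 5 (craft ladder): gold=2 ladder=3
After 6 (gather 8 gold): gold=10 ladder=3
After 7 (consume 3 ladder): gold=10
After 8 (craft kiln): gold=6 kiln=4
After 9 (craft ladder): gold=4 kiln=4 ladder=2
After 10 (craft kiln): kiln=8 ladder=2
After 11 (gather 1 gold): gold=1 kiln=8 ladder=2
After 12 (gather 2 gold): gold=3 kiln=8 ladder=2
After 13 (craft ladder): gold=1 kiln=8 ladder=4
After 14 (gather 2 gold): gold=3 kiln=8 ladder=4
After 15 (craft ladder): gold=1 kiln=8 ladder=6
After 16 (consume 1 gold): kiln=8 ladder=6
After 17 (gather 4 gold): gold=4 kiln=8 ladder=6

Answer: yes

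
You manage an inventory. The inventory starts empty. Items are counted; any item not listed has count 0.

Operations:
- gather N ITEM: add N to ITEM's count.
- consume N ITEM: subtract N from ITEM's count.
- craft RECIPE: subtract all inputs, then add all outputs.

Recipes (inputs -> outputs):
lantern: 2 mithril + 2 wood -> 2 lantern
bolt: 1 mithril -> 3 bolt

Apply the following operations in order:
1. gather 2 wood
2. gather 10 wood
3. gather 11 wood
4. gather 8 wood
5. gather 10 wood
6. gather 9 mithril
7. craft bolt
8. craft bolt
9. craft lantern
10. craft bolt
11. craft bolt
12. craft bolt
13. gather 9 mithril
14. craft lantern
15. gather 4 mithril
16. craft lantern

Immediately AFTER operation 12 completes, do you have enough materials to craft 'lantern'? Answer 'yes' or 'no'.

Answer: yes

Derivation:
After 1 (gather 2 wood): wood=2
After 2 (gather 10 wood): wood=12
After 3 (gather 11 wood): wood=23
After 4 (gather 8 wood): wood=31
After 5 (gather 10 wood): wood=41
After 6 (gather 9 mithril): mithril=9 wood=41
After 7 (craft bolt): bolt=3 mithril=8 wood=41
After 8 (craft bolt): bolt=6 mithril=7 wood=41
After 9 (craft lantern): bolt=6 lantern=2 mithril=5 wood=39
After 10 (craft bolt): bolt=9 lantern=2 mithril=4 wood=39
After 11 (craft bolt): bolt=12 lantern=2 mithril=3 wood=39
After 12 (craft bolt): bolt=15 lantern=2 mithril=2 wood=39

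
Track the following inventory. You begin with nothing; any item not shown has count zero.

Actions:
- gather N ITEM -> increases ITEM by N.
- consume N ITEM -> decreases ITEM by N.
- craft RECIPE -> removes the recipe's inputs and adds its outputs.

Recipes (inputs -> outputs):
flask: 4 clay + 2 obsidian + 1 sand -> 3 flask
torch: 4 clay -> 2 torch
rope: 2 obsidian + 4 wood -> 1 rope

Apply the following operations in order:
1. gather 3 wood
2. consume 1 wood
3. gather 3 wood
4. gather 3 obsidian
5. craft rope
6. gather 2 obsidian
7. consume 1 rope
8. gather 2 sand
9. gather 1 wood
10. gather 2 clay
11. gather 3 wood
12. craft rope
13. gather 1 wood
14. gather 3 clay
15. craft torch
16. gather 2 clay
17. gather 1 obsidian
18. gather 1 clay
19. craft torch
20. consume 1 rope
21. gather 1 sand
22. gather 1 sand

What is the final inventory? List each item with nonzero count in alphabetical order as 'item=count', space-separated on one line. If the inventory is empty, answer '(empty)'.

Answer: obsidian=2 sand=4 torch=4 wood=2

Derivation:
After 1 (gather 3 wood): wood=3
After 2 (consume 1 wood): wood=2
After 3 (gather 3 wood): wood=5
After 4 (gather 3 obsidian): obsidian=3 wood=5
After 5 (craft rope): obsidian=1 rope=1 wood=1
After 6 (gather 2 obsidian): obsidian=3 rope=1 wood=1
After 7 (consume 1 rope): obsidian=3 wood=1
After 8 (gather 2 sand): obsidian=3 sand=2 wood=1
After 9 (gather 1 wood): obsidian=3 sand=2 wood=2
After 10 (gather 2 clay): clay=2 obsidian=3 sand=2 wood=2
After 11 (gather 3 wood): clay=2 obsidian=3 sand=2 wood=5
After 12 (craft rope): clay=2 obsidian=1 rope=1 sand=2 wood=1
After 13 (gather 1 wood): clay=2 obsidian=1 rope=1 sand=2 wood=2
After 14 (gather 3 clay): clay=5 obsidian=1 rope=1 sand=2 wood=2
After 15 (craft torch): clay=1 obsidian=1 rope=1 sand=2 torch=2 wood=2
After 16 (gather 2 clay): clay=3 obsidian=1 rope=1 sand=2 torch=2 wood=2
After 17 (gather 1 obsidian): clay=3 obsidian=2 rope=1 sand=2 torch=2 wood=2
After 18 (gather 1 clay): clay=4 obsidian=2 rope=1 sand=2 torch=2 wood=2
After 19 (craft torch): obsidian=2 rope=1 sand=2 torch=4 wood=2
After 20 (consume 1 rope): obsidian=2 sand=2 torch=4 wood=2
After 21 (gather 1 sand): obsidian=2 sand=3 torch=4 wood=2
After 22 (gather 1 sand): obsidian=2 sand=4 torch=4 wood=2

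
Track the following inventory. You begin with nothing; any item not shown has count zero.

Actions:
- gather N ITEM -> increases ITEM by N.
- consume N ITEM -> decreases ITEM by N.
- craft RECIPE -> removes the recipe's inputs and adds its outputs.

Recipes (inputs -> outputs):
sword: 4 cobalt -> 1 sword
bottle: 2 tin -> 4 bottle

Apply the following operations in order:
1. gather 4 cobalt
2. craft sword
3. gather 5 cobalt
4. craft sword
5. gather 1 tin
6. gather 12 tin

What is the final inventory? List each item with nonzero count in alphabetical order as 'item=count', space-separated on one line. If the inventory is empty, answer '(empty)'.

After 1 (gather 4 cobalt): cobalt=4
After 2 (craft sword): sword=1
After 3 (gather 5 cobalt): cobalt=5 sword=1
After 4 (craft sword): cobalt=1 sword=2
After 5 (gather 1 tin): cobalt=1 sword=2 tin=1
After 6 (gather 12 tin): cobalt=1 sword=2 tin=13

Answer: cobalt=1 sword=2 tin=13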